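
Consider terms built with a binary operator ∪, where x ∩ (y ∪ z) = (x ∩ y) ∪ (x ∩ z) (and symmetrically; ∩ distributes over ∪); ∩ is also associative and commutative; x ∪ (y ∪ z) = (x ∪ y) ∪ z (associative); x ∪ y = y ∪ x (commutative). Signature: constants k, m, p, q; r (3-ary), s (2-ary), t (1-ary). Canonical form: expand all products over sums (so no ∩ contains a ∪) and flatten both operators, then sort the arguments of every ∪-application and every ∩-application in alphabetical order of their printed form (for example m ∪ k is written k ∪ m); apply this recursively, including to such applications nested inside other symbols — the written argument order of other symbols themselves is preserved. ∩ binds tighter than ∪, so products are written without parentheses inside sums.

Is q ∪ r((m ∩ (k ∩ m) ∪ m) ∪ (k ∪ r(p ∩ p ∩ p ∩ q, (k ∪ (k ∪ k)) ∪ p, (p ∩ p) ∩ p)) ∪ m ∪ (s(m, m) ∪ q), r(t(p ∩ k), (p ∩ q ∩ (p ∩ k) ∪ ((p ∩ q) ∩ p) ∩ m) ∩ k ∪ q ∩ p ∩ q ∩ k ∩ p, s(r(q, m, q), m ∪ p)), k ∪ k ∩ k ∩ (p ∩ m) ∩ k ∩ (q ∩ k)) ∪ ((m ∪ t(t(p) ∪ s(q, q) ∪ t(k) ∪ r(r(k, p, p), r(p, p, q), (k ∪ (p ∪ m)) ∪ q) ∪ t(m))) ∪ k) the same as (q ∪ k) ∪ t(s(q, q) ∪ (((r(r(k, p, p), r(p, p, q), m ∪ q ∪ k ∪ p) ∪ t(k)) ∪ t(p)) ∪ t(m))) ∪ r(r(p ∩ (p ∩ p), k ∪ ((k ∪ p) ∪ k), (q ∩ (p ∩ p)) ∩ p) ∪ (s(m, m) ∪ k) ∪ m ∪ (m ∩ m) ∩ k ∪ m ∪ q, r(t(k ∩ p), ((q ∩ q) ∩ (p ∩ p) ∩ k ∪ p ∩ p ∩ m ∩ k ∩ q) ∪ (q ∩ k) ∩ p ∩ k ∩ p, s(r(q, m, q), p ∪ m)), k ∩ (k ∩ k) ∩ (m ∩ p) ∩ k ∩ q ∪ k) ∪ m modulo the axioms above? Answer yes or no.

Answer: no — k ∪ m ∪ q ∪ r(k ∪ k ∩ m ∩ m ∪ m ∪ m ∪ q ∪ r(p ∩ p ∩ p ∩ q, k ∪ k ∪ k ∪ p, p ∩ p ∩ p) ∪ s(m, m), r(t(k ∩ p), k ∩ k ∩ p ∩ p ∩ q ∪ k ∩ m ∩ p ∩ p ∩ q ∪ k ∩ p ∩ p ∩ q ∩ q, s(r(q, m, q), m ∪ p)), k ∪ k ∩ k ∩ k ∩ k ∩ m ∩ p ∩ q) ∪ t(r(r(k, p, p), r(p, p, q), k ∪ m ∪ p ∪ q) ∪ s(q, q) ∪ t(k) ∪ t(m) ∪ t(p)) vs k ∪ m ∪ q ∪ r(k ∪ k ∩ m ∩ m ∪ m ∪ m ∪ q ∪ r(p ∩ p ∩ p, k ∪ k ∪ k ∪ p, p ∩ p ∩ p ∩ q) ∪ s(m, m), r(t(k ∩ p), k ∩ k ∩ p ∩ p ∩ q ∪ k ∩ m ∩ p ∩ p ∩ q ∪ k ∩ p ∩ p ∩ q ∩ q, s(r(q, m, q), m ∪ p)), k ∪ k ∩ k ∩ k ∩ k ∩ m ∩ p ∩ q) ∪ t(r(r(k, p, p), r(p, p, q), k ∪ m ∪ p ∪ q) ∪ s(q, q) ∪ t(k) ∪ t(m) ∪ t(p))

Derivation:
Left:  q ∪ r((m ∩ (k ∩ m) ∪ m) ∪ (k ∪ r(p ∩ p ∩ p ∩ q, (k ∪ (k ∪ k)) ∪ p, (p ∩ p) ∩ p)) ∪ m ∪ (s(m, m) ∪ q), r(t(p ∩ k), (p ∩ q ∩ (p ∩ k) ∪ ((p ∩ q) ∩ p) ∩ m) ∩ k ∪ q ∩ p ∩ q ∩ k ∩ p, s(r(q, m, q), m ∪ p)), k ∪ k ∩ k ∩ (p ∩ m) ∩ k ∩ (q ∩ k)) ∪ ((m ∪ t(t(p) ∪ s(q, q) ∪ t(k) ∪ r(r(k, p, p), r(p, p, q), (k ∪ (p ∪ m)) ∪ q) ∪ t(m))) ∪ k)
  Expand:  q ∪ r(k ∪ k ∩ m ∩ m ∪ m ∪ m ∪ q ∪ r(p ∩ p ∩ p ∩ q, k ∪ k ∪ k ∪ p, p ∩ p ∩ p) ∪ s(m, m), r(t(k ∩ p), k ∩ k ∩ p ∩ p ∩ q ∪ k ∩ m ∩ p ∩ p ∩ q ∪ k ∩ p ∩ p ∩ q ∩ q, s(r(q, m, q), m ∪ p)), k ∪ k ∩ k ∩ k ∩ k ∩ m ∩ p ∩ q) ∪ m ∪ t(r(r(k, p, p), r(p, p, q), k ∪ m ∪ p ∪ q) ∪ s(q, q) ∪ t(k) ∪ t(m) ∪ t(p)) ∪ k
  Order the arguments:  k ∪ m ∪ q ∪ r(k ∪ k ∩ m ∩ m ∪ m ∪ m ∪ q ∪ r(p ∩ p ∩ p ∩ q, k ∪ k ∪ k ∪ p, p ∩ p ∩ p) ∪ s(m, m), r(t(k ∩ p), k ∩ k ∩ p ∩ p ∩ q ∪ k ∩ m ∩ p ∩ p ∩ q ∪ k ∩ p ∩ p ∩ q ∩ q, s(r(q, m, q), m ∪ p)), k ∪ k ∩ k ∩ k ∩ k ∩ m ∩ p ∩ q) ∪ t(r(r(k, p, p), r(p, p, q), k ∪ m ∪ p ∪ q) ∪ s(q, q) ∪ t(k) ∪ t(m) ∪ t(p))
Right:  (q ∪ k) ∪ t(s(q, q) ∪ (((r(r(k, p, p), r(p, p, q), m ∪ q ∪ k ∪ p) ∪ t(k)) ∪ t(p)) ∪ t(m))) ∪ r(r(p ∩ (p ∩ p), k ∪ ((k ∪ p) ∪ k), (q ∩ (p ∩ p)) ∩ p) ∪ (s(m, m) ∪ k) ∪ m ∪ (m ∩ m) ∩ k ∪ m ∪ q, r(t(k ∩ p), ((q ∩ q) ∩ (p ∩ p) ∩ k ∪ p ∩ p ∩ m ∩ k ∩ q) ∪ (q ∩ k) ∩ p ∩ k ∩ p, s(r(q, m, q), p ∪ m)), k ∩ (k ∩ k) ∩ (m ∩ p) ∩ k ∩ q ∪ k) ∪ m
  Un-nest:  q ∪ k ∪ t(r(r(k, p, p), r(p, p, q), k ∪ m ∪ p ∪ q) ∪ s(q, q) ∪ t(k) ∪ t(m) ∪ t(p)) ∪ r(k ∪ k ∩ m ∩ m ∪ m ∪ m ∪ q ∪ r(p ∩ p ∩ p, k ∪ k ∪ k ∪ p, p ∩ p ∩ p ∩ q) ∪ s(m, m), r(t(k ∩ p), k ∩ k ∩ p ∩ p ∩ q ∪ k ∩ m ∩ p ∩ p ∩ q ∪ k ∩ p ∩ p ∩ q ∩ q, s(r(q, m, q), m ∪ p)), k ∪ k ∩ k ∩ k ∩ k ∩ m ∩ p ∩ q) ∪ m
  Sort:  k ∪ m ∪ q ∪ r(k ∪ k ∩ m ∩ m ∪ m ∪ m ∪ q ∪ r(p ∩ p ∩ p, k ∪ k ∪ k ∪ p, p ∩ p ∩ p ∩ q) ∪ s(m, m), r(t(k ∩ p), k ∩ k ∩ p ∩ p ∩ q ∪ k ∩ m ∩ p ∩ p ∩ q ∪ k ∩ p ∩ p ∩ q ∩ q, s(r(q, m, q), m ∪ p)), k ∪ k ∩ k ∩ k ∩ k ∩ m ∩ p ∩ q) ∪ t(r(r(k, p, p), r(p, p, q), k ∪ m ∪ p ∪ q) ∪ s(q, q) ∪ t(k) ∪ t(m) ∪ t(p))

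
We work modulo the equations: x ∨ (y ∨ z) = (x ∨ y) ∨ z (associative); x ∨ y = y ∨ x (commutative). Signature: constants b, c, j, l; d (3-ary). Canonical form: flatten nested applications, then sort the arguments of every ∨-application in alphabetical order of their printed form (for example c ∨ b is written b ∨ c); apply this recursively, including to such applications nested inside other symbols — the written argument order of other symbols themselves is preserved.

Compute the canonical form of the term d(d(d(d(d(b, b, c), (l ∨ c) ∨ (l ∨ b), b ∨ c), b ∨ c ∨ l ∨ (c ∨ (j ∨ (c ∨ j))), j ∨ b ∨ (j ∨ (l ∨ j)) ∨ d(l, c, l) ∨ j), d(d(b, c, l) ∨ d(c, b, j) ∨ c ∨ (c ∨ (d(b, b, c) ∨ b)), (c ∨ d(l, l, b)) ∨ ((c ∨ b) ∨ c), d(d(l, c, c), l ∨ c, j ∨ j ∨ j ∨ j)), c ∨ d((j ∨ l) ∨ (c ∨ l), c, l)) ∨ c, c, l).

Answer: d(c ∨ d(d(d(d(b, b, c), b ∨ c ∨ l ∨ l, b ∨ c), b ∨ c ∨ c ∨ c ∨ j ∨ j ∨ l, b ∨ d(l, c, l) ∨ j ∨ j ∨ j ∨ j ∨ l), d(b ∨ c ∨ c ∨ d(b, b, c) ∨ d(b, c, l) ∨ d(c, b, j), b ∨ c ∨ c ∨ c ∨ d(l, l, b), d(d(l, c, c), c ∨ l, j ∨ j ∨ j ∨ j)), c ∨ d(c ∨ j ∨ l ∨ l, c, l)), c, l)

Derivation:
Work inside:  d(d(d(d(b, b, c), (l ∨ c) ∨ (l ∨ b), b ∨ c), b ∨ c ∨ l ∨ (c ∨ (j ∨ (c ∨ j))), j ∨ b ∨ (j ∨ (l ∨ j)) ∨ d(l, c, l) ∨ j), d(d(b, c, l) ∨ d(c, b, j) ∨ c ∨ (c ∨ (d(b, b, c) ∨ b)), (c ∨ d(l, l, b)) ∨ ((c ∨ b) ∨ c), d(d(l, c, c), l ∨ c, j ∨ j ∨ j ∨ j)), c ∨ d((j ∨ l) ∨ (c ∨ l), c, l)) ∨ c
Canonicalize subterm:  d(d(d(d(b, b, c), (l ∨ c) ∨ (l ∨ b), b ∨ c), b ∨ c ∨ l ∨ (c ∨ (j ∨ (c ∨ j))), j ∨ b ∨ (j ∨ (l ∨ j)) ∨ d(l, c, l) ∨ j), d(d(b, c, l) ∨ d(c, b, j) ∨ c ∨ (c ∨ (d(b, b, c) ∨ b)), (c ∨ d(l, l, b)) ∨ ((c ∨ b) ∨ c), d(d(l, c, c), l ∨ c, j ∨ j ∨ j ∨ j)), c ∨ d((j ∨ l) ∨ (c ∨ l), c, l))  →  d(d(d(d(b, b, c), b ∨ c ∨ l ∨ l, b ∨ c), b ∨ c ∨ c ∨ c ∨ j ∨ j ∨ l, b ∨ d(l, c, l) ∨ j ∨ j ∨ j ∨ j ∨ l), d(b ∨ c ∨ c ∨ d(b, b, c) ∨ d(b, c, l) ∨ d(c, b, j), b ∨ c ∨ c ∨ c ∨ d(l, l, b), d(d(l, c, c), c ∨ l, j ∨ j ∨ j ∨ j)), c ∨ d(c ∨ j ∨ l ∨ l, c, l))
Sort arguments:  c ∨ d(d(d(d(b, b, c), b ∨ c ∨ l ∨ l, b ∨ c), b ∨ c ∨ c ∨ c ∨ j ∨ j ∨ l, b ∨ d(l, c, l) ∨ j ∨ j ∨ j ∨ j ∨ l), d(b ∨ c ∨ c ∨ d(b, b, c) ∨ d(b, c, l) ∨ d(c, b, j), b ∨ c ∨ c ∨ c ∨ d(l, l, b), d(d(l, c, c), c ∨ l, j ∨ j ∨ j ∨ j)), c ∨ d(c ∨ j ∨ l ∨ l, c, l))
Rebuild:  d(c ∨ d(d(d(d(b, b, c), b ∨ c ∨ l ∨ l, b ∨ c), b ∨ c ∨ c ∨ c ∨ j ∨ j ∨ l, b ∨ d(l, c, l) ∨ j ∨ j ∨ j ∨ j ∨ l), d(b ∨ c ∨ c ∨ d(b, b, c) ∨ d(b, c, l) ∨ d(c, b, j), b ∨ c ∨ c ∨ c ∨ d(l, l, b), d(d(l, c, c), c ∨ l, j ∨ j ∨ j ∨ j)), c ∨ d(c ∨ j ∨ l ∨ l, c, l)), c, l)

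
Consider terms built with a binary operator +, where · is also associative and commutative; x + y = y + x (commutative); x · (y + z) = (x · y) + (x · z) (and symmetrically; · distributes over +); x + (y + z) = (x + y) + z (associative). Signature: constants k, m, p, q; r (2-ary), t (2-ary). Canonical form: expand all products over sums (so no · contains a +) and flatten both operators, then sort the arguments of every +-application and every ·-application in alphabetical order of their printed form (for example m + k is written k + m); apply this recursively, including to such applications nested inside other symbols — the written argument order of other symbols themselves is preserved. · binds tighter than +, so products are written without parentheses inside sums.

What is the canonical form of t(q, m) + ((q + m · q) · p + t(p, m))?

Expand products over sums:  t(q, m) + p · q + m · p · q + t(p, m)
Sort arguments:  m · p · q + p · q + t(p, m) + t(q, m)

Answer: m · p · q + p · q + t(p, m) + t(q, m)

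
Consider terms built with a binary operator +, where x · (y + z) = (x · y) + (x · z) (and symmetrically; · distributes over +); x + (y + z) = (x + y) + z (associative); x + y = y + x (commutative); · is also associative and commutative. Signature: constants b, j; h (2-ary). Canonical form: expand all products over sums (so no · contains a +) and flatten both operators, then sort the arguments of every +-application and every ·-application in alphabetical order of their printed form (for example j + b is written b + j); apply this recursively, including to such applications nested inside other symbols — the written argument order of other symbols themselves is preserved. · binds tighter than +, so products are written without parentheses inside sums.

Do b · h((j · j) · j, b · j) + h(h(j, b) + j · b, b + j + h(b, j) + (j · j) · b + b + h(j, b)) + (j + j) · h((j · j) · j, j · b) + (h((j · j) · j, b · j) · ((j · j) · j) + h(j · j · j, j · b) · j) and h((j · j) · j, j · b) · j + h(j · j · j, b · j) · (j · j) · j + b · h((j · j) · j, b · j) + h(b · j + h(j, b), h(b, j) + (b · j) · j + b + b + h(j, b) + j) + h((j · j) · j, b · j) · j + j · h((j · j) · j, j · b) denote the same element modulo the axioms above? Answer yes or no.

Answer: yes — both canonical forms are b · h(j · j · j, b · j) + h(b · j + h(j, b), b + b + b · j · j + h(b, j) + h(j, b) + j) + h(j · j · j, b · j) · j + h(j · j · j, b · j) · j + h(j · j · j, b · j) · j + h(j · j · j, b · j) · j · j · j

Derivation:
Left:  b · h((j · j) · j, b · j) + h(h(j, b) + j · b, b + j + h(b, j) + (j · j) · b + b + h(j, b)) + (j + j) · h((j · j) · j, j · b) + (h((j · j) · j, b · j) · ((j · j) · j) + h(j · j · j, j · b) · j)
  Distribute:  b · h(j · j · j, b · j) + h(b · j + h(j, b), b + b + b · j · j + h(b, j) + h(j, b) + j) + h(j · j · j, b · j) · j + h(j · j · j, b · j) · j + h(j · j · j, b · j) · j · j · j + h(j · j · j, b · j) · j
  Sort arguments:  b · h(j · j · j, b · j) + h(b · j + h(j, b), b + b + b · j · j + h(b, j) + h(j, b) + j) + h(j · j · j, b · j) · j + h(j · j · j, b · j) · j + h(j · j · j, b · j) · j + h(j · j · j, b · j) · j · j · j
Right:  h((j · j) · j, j · b) · j + h(j · j · j, b · j) · (j · j) · j + b · h((j · j) · j, b · j) + h(b · j + h(j, b), h(b, j) + (b · j) · j + b + b + h(j, b) + j) + h((j · j) · j, b · j) · j + j · h((j · j) · j, j · b)
  Merge nested applications:  h(j · j · j, b · j) · j + h(j · j · j, b · j) · j · j · j + b · h(j · j · j, b · j) + h(b · j + h(j, b), b + b + b · j · j + h(b, j) + h(j, b) + j) + h(j · j · j, b · j) · j + h(j · j · j, b · j) · j
  Order the arguments:  b · h(j · j · j, b · j) + h(b · j + h(j, b), b + b + b · j · j + h(b, j) + h(j, b) + j) + h(j · j · j, b · j) · j + h(j · j · j, b · j) · j + h(j · j · j, b · j) · j + h(j · j · j, b · j) · j · j · j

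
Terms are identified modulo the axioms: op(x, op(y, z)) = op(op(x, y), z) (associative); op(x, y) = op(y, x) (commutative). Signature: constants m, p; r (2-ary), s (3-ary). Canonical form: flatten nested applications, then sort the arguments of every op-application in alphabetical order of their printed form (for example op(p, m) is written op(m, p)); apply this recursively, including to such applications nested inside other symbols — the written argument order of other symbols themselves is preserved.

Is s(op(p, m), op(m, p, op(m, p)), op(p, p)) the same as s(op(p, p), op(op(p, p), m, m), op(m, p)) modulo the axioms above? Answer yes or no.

Left:  s(op(p, m), op(m, p, op(m, p)), op(p, p))
  Work inside:  op(m, p, op(m, p))
  Flatten:  op(m, p, m, p)
  Order the arguments:  op(m, m, p, p)
  Put back:  s(op(m, p), op(m, m, p, p), op(p, p))
Right:  s(op(p, p), op(op(p, p), m, m), op(m, p))
  Descend into:  op(op(p, p), m, m)
  Un-nest:  op(p, p, m, m)
  Sort arguments:  op(m, m, p, p)
  Put back:  s(op(p, p), op(m, m, p, p), op(m, p))

Answer: no — s(op(m, p), op(m, m, p, p), op(p, p)) vs s(op(p, p), op(m, m, p, p), op(m, p))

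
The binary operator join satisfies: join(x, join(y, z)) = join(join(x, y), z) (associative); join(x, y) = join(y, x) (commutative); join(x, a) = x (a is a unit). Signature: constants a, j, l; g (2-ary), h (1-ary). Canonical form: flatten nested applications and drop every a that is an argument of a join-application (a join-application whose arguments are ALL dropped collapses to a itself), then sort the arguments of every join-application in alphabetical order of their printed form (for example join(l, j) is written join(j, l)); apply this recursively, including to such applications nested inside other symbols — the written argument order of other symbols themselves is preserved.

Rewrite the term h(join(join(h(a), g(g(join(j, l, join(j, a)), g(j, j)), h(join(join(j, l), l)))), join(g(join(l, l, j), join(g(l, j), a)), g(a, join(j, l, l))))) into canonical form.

Descend into:  join(join(h(a), g(g(join(j, l, join(j, a)), g(j, j)), h(join(join(j, l), l)))), join(g(join(l, l, j), join(g(l, j), a)), g(a, join(j, l, l))))
Un-nest:  join(h(a), g(g(join(j, l, join(j, a)), g(j, j)), h(join(join(j, l), l))), g(join(l, l, j), join(g(l, j), a)), g(a, join(j, l, l)))
Simplify inside:  g(g(join(j, l, join(j, a)), g(j, j)), h(join(join(j, l), l)))  →  g(g(join(j, j, l), g(j, j)), h(join(j, l, l)))
Inside:  g(join(l, l, j), join(g(l, j), a))  →  g(join(j, l, l), g(l, j))
Sort:  join(g(a, join(j, l, l)), g(g(join(j, j, l), g(j, j)), h(join(j, l, l))), g(join(j, l, l), g(l, j)), h(a))
Put back:  h(join(g(a, join(j, l, l)), g(g(join(j, j, l), g(j, j)), h(join(j, l, l))), g(join(j, l, l), g(l, j)), h(a)))

Answer: h(join(g(a, join(j, l, l)), g(g(join(j, j, l), g(j, j)), h(join(j, l, l))), g(join(j, l, l), g(l, j)), h(a)))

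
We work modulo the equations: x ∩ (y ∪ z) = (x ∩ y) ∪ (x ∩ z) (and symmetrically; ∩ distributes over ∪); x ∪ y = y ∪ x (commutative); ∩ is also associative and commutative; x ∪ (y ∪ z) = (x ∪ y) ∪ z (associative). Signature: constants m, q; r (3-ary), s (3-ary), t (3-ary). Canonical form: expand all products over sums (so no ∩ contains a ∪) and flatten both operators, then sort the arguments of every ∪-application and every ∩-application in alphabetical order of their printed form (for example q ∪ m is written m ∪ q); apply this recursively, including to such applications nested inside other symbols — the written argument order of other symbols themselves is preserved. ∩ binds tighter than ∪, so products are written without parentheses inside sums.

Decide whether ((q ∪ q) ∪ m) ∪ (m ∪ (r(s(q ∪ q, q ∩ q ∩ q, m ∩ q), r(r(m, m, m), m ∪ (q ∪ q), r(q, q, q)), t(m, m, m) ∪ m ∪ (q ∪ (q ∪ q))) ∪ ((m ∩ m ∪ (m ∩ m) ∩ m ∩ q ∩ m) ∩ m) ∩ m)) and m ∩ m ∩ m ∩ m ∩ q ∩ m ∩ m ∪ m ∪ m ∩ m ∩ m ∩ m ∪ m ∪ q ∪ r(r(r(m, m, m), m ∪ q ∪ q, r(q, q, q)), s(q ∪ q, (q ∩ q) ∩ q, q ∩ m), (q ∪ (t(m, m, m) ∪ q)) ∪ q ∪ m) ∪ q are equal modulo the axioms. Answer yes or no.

Answer: no — m ∪ m ∪ m ∩ m ∩ m ∩ m ∪ m ∩ m ∩ m ∩ m ∩ m ∩ m ∩ q ∪ q ∪ q ∪ r(s(q ∪ q, q ∩ q ∩ q, m ∩ q), r(r(m, m, m), m ∪ q ∪ q, r(q, q, q)), m ∪ q ∪ q ∪ q ∪ t(m, m, m)) vs m ∪ m ∪ m ∩ m ∩ m ∩ m ∪ m ∩ m ∩ m ∩ m ∩ m ∩ m ∩ q ∪ q ∪ q ∪ r(r(r(m, m, m), m ∪ q ∪ q, r(q, q, q)), s(q ∪ q, q ∩ q ∩ q, m ∩ q), m ∪ q ∪ q ∪ q ∪ t(m, m, m))

Derivation:
Left:  ((q ∪ q) ∪ m) ∪ (m ∪ (r(s(q ∪ q, q ∩ q ∩ q, m ∩ q), r(r(m, m, m), m ∪ (q ∪ q), r(q, q, q)), t(m, m, m) ∪ m ∪ (q ∪ (q ∪ q))) ∪ ((m ∩ m ∪ (m ∩ m) ∩ m ∩ q ∩ m) ∩ m) ∩ m))
  Expand products over sums:  q ∪ q ∪ m ∪ m ∪ r(s(q ∪ q, q ∩ q ∩ q, m ∩ q), r(r(m, m, m), m ∪ q ∪ q, r(q, q, q)), m ∪ q ∪ q ∪ q ∪ t(m, m, m)) ∪ m ∩ m ∩ m ∩ m ∪ m ∩ m ∩ m ∩ m ∩ m ∩ m ∩ q
  Order the arguments:  m ∪ m ∪ m ∩ m ∩ m ∩ m ∪ m ∩ m ∩ m ∩ m ∩ m ∩ m ∩ q ∪ q ∪ q ∪ r(s(q ∪ q, q ∩ q ∩ q, m ∩ q), r(r(m, m, m), m ∪ q ∪ q, r(q, q, q)), m ∪ q ∪ q ∪ q ∪ t(m, m, m))
Right:  m ∩ m ∩ m ∩ m ∩ q ∩ m ∩ m ∪ m ∪ m ∩ m ∩ m ∩ m ∪ m ∪ q ∪ r(r(r(m, m, m), m ∪ q ∪ q, r(q, q, q)), s(q ∪ q, (q ∩ q) ∩ q, q ∩ m), (q ∪ (t(m, m, m) ∪ q)) ∪ q ∪ m) ∪ q
  Merge nested applications:  m ∩ m ∩ m ∩ m ∩ m ∩ m ∩ q ∪ m ∪ m ∩ m ∩ m ∩ m ∪ m ∪ q ∪ r(r(r(m, m, m), m ∪ q ∪ q, r(q, q, q)), s(q ∪ q, q ∩ q ∩ q, m ∩ q), m ∪ q ∪ q ∪ q ∪ t(m, m, m)) ∪ q
  Sort arguments:  m ∪ m ∪ m ∩ m ∩ m ∩ m ∪ m ∩ m ∩ m ∩ m ∩ m ∩ m ∩ q ∪ q ∪ q ∪ r(r(r(m, m, m), m ∪ q ∪ q, r(q, q, q)), s(q ∪ q, q ∩ q ∩ q, m ∩ q), m ∪ q ∪ q ∪ q ∪ t(m, m, m))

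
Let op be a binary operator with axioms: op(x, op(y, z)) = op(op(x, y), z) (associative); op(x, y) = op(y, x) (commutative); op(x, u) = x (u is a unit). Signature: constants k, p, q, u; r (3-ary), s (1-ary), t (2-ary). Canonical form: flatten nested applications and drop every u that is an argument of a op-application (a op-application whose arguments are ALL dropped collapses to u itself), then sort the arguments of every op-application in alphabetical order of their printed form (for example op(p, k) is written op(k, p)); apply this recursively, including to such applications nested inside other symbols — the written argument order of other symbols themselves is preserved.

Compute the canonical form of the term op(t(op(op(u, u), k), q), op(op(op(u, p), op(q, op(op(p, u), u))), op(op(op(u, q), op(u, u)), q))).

Answer: op(p, p, q, q, q, t(k, q))

Derivation:
Merge nested applications:  op(t(op(op(u, u), k), q), u, p, q, p, u, u, u, q, u, u, q)
Simplify inside:  t(op(op(u, u), k), q)  →  t(k, q)
Units out:  drop u (×6)
Order the arguments:  op(p, p, q, q, q, t(k, q))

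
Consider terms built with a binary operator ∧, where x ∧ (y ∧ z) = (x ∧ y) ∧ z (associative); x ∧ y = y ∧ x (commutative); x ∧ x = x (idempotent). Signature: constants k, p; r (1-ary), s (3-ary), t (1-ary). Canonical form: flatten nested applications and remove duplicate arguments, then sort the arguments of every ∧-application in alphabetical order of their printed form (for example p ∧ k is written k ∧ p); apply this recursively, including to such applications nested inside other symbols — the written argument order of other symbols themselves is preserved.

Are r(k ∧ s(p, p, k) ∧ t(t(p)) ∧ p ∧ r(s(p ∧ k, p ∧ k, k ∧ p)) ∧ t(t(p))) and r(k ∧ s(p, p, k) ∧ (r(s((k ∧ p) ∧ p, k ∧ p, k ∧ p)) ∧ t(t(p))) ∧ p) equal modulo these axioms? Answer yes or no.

Answer: yes — both canonical forms are r(k ∧ p ∧ r(s(k ∧ p, k ∧ p, k ∧ p)) ∧ s(p, p, k) ∧ t(t(p)))

Derivation:
Left:  r(k ∧ s(p, p, k) ∧ t(t(p)) ∧ p ∧ r(s(p ∧ k, p ∧ k, k ∧ p)) ∧ t(t(p)))
  Work inside:  k ∧ s(p, p, k) ∧ t(t(p)) ∧ p ∧ r(s(p ∧ k, p ∧ k, k ∧ p)) ∧ t(t(p))
  Canonicalize subterm:  r(s(p ∧ k, p ∧ k, k ∧ p))  →  r(s(k ∧ p, k ∧ p, k ∧ p))
  Drop duplicates:  drop duplicate t(t(p))
  Sort:  k ∧ p ∧ r(s(k ∧ p, k ∧ p, k ∧ p)) ∧ s(p, p, k) ∧ t(t(p))
  Put back:  r(k ∧ p ∧ r(s(k ∧ p, k ∧ p, k ∧ p)) ∧ s(p, p, k) ∧ t(t(p)))
Right:  r(k ∧ s(p, p, k) ∧ (r(s((k ∧ p) ∧ p, k ∧ p, k ∧ p)) ∧ t(t(p))) ∧ p)
  Focus inside:  k ∧ s(p, p, k) ∧ (r(s((k ∧ p) ∧ p, k ∧ p, k ∧ p)) ∧ t(t(p))) ∧ p
  Un-nest:  k ∧ s(p, p, k) ∧ r(s((k ∧ p) ∧ p, k ∧ p, k ∧ p)) ∧ t(t(p)) ∧ p
  Inside:  r(s((k ∧ p) ∧ p, k ∧ p, k ∧ p))  →  r(s(k ∧ p, k ∧ p, k ∧ p))
  Sort arguments:  k ∧ p ∧ r(s(k ∧ p, k ∧ p, k ∧ p)) ∧ s(p, p, k) ∧ t(t(p))
  Rebuild:  r(k ∧ p ∧ r(s(k ∧ p, k ∧ p, k ∧ p)) ∧ s(p, p, k) ∧ t(t(p)))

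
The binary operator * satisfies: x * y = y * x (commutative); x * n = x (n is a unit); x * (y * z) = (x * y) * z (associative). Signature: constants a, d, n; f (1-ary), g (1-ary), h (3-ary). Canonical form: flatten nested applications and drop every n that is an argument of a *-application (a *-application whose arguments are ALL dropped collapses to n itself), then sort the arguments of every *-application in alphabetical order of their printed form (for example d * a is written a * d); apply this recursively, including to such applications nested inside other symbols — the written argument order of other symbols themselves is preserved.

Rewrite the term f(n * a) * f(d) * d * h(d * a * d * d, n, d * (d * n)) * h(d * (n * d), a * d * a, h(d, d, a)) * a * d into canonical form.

Canonicalize subterm:  f(n * a)  →  f(a)
Simplify inside:  h(d * a * d * d, n, d * (d * n))  →  h(a * d * d * d, n, d * d)
Simplify inside:  h(d * (n * d), a * d * a, h(d, d, a))  →  h(d * d, a * a * d, h(d, d, a))
Order the arguments:  a * d * d * f(a) * f(d) * h(a * d * d * d, n, d * d) * h(d * d, a * a * d, h(d, d, a))

Answer: a * d * d * f(a) * f(d) * h(a * d * d * d, n, d * d) * h(d * d, a * a * d, h(d, d, a))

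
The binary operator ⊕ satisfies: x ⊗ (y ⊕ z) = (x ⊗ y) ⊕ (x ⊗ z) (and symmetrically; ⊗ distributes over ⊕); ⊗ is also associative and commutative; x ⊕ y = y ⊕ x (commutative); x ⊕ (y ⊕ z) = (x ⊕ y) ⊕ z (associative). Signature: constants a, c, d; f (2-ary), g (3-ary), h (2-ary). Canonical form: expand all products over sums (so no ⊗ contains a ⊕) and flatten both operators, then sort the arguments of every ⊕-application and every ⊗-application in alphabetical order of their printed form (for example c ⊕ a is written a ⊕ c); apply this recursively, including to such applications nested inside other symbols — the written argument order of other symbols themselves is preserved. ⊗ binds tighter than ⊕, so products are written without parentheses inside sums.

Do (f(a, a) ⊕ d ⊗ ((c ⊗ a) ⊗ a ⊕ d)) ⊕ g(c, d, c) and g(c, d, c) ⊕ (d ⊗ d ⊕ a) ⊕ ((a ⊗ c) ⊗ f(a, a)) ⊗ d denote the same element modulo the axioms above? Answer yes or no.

Left:  (f(a, a) ⊕ d ⊗ ((c ⊗ a) ⊗ a ⊕ d)) ⊕ g(c, d, c)
  Expand:  f(a, a) ⊕ a ⊗ a ⊗ c ⊗ d ⊕ d ⊗ d ⊕ g(c, d, c)
  Sort:  a ⊗ a ⊗ c ⊗ d ⊕ d ⊗ d ⊕ f(a, a) ⊕ g(c, d, c)
Right:  g(c, d, c) ⊕ (d ⊗ d ⊕ a) ⊕ ((a ⊗ c) ⊗ f(a, a)) ⊗ d
  Un-nest:  g(c, d, c) ⊕ d ⊗ d ⊕ a ⊕ a ⊗ c ⊗ d ⊗ f(a, a)
  Sort arguments:  a ⊕ a ⊗ c ⊗ d ⊗ f(a, a) ⊕ d ⊗ d ⊕ g(c, d, c)

Answer: no — a ⊗ a ⊗ c ⊗ d ⊕ d ⊗ d ⊕ f(a, a) ⊕ g(c, d, c) vs a ⊕ a ⊗ c ⊗ d ⊗ f(a, a) ⊕ d ⊗ d ⊕ g(c, d, c)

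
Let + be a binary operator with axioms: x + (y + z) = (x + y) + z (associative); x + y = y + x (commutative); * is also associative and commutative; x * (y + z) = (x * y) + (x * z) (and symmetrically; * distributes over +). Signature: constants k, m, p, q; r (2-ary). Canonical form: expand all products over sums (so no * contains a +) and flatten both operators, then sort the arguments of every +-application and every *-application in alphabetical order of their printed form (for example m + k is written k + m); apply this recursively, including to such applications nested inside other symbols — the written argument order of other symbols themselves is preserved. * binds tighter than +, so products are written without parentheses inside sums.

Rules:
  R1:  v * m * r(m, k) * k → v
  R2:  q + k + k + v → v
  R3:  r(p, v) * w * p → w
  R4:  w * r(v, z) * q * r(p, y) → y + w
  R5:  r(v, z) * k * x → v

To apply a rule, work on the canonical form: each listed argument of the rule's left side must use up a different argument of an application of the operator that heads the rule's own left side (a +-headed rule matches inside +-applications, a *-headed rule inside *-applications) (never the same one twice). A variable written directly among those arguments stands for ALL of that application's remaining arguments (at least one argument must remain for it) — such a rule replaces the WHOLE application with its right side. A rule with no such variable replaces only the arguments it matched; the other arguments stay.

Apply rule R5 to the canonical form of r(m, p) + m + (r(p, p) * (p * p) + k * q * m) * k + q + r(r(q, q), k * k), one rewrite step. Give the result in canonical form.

Canonical form:  k * k * m * q + k * p * p * r(p, p) + m + q + r(m, p) + r(r(q, q), k * k)
Apply R5:  consuming k, r(p, p);  v := p, x := p * p, z := p
Every leftover argument binds to the variable; the entire application is replaced.
New term:  k * k * m * q + m + p + q + r(m, p) + r(r(q, q), k * k)

Answer: k * k * m * q + m + p + q + r(m, p) + r(r(q, q), k * k)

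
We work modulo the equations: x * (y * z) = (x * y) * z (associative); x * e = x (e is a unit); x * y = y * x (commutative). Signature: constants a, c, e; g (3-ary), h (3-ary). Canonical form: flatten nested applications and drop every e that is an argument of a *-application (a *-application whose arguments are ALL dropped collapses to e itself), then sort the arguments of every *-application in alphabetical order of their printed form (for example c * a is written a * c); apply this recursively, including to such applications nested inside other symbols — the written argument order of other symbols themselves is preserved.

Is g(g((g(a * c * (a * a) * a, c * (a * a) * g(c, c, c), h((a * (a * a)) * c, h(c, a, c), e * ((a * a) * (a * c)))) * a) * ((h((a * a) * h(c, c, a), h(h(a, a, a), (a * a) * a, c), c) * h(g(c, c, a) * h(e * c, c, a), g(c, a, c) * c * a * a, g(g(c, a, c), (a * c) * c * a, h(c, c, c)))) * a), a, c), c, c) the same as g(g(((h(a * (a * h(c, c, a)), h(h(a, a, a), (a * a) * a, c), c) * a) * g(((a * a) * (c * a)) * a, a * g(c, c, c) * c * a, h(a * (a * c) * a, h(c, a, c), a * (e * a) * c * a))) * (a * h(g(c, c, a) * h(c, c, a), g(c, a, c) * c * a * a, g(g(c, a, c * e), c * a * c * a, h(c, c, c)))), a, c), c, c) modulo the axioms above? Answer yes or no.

Answer: yes — both canonical forms are g(g(a * a * g(a * a * a * a * c, a * a * c * g(c, c, c), h(a * a * a * c, h(c, a, c), a * a * a * c)) * h(a * a * h(c, c, a), h(h(a, a, a), a * a * a, c), c) * h(g(c, c, a) * h(c, c, a), a * a * c * g(c, a, c), g(g(c, a, c), a * a * c * c, h(c, c, c))), a, c), c, c)

Derivation:
Left:  g(g((g(a * c * (a * a) * a, c * (a * a) * g(c, c, c), h((a * (a * a)) * c, h(c, a, c), e * ((a * a) * (a * c)))) * a) * ((h((a * a) * h(c, c, a), h(h(a, a, a), (a * a) * a, c), c) * h(g(c, c, a) * h(e * c, c, a), g(c, a, c) * c * a * a, g(g(c, a, c), (a * c) * c * a, h(c, c, c)))) * a), a, c), c, c)
  Work inside:  (g(a * c * (a * a) * a, c * (a * a) * g(c, c, c), h((a * (a * a)) * c, h(c, a, c), e * ((a * a) * (a * c)))) * a) * ((h((a * a) * h(c, c, a), h(h(a, a, a), (a * a) * a, c), c) * h(g(c, c, a) * h(e * c, c, a), g(c, a, c) * c * a * a, g(g(c, a, c), (a * c) * c * a, h(c, c, c)))) * a)
  Merge nested applications:  g(a * c * (a * a) * a, c * (a * a) * g(c, c, c), h((a * (a * a)) * c, h(c, a, c), e * ((a * a) * (a * c)))) * a * h((a * a) * h(c, c, a), h(h(a, a, a), (a * a) * a, c), c) * h(g(c, c, a) * h(e * c, c, a), g(c, a, c) * c * a * a, g(g(c, a, c), (a * c) * c * a, h(c, c, c))) * a
  Simplify inside:  g(a * c * (a * a) * a, c * (a * a) * g(c, c, c), h((a * (a * a)) * c, h(c, a, c), e * ((a * a) * (a * c))))  →  g(a * a * a * a * c, a * a * c * g(c, c, c), h(a * a * a * c, h(c, a, c), a * a * a * c))
  Canonicalize subterm:  h((a * a) * h(c, c, a), h(h(a, a, a), (a * a) * a, c), c)  →  h(a * a * h(c, c, a), h(h(a, a, a), a * a * a, c), c)
  Inside:  h(g(c, c, a) * h(e * c, c, a), g(c, a, c) * c * a * a, g(g(c, a, c), (a * c) * c * a, h(c, c, c)))  →  h(g(c, c, a) * h(c, c, a), a * a * c * g(c, a, c), g(g(c, a, c), a * a * c * c, h(c, c, c)))
  Order the arguments:  a * a * g(a * a * a * a * c, a * a * c * g(c, c, c), h(a * a * a * c, h(c, a, c), a * a * a * c)) * h(a * a * h(c, c, a), h(h(a, a, a), a * a * a, c), c) * h(g(c, c, a) * h(c, c, a), a * a * c * g(c, a, c), g(g(c, a, c), a * a * c * c, h(c, c, c)))
  Reassemble:  g(g(a * a * g(a * a * a * a * c, a * a * c * g(c, c, c), h(a * a * a * c, h(c, a, c), a * a * a * c)) * h(a * a * h(c, c, a), h(h(a, a, a), a * a * a, c), c) * h(g(c, c, a) * h(c, c, a), a * a * c * g(c, a, c), g(g(c, a, c), a * a * c * c, h(c, c, c))), a, c), c, c)
Right:  g(g(((h(a * (a * h(c, c, a)), h(h(a, a, a), (a * a) * a, c), c) * a) * g(((a * a) * (c * a)) * a, a * g(c, c, c) * c * a, h(a * (a * c) * a, h(c, a, c), a * (e * a) * c * a))) * (a * h(g(c, c, a) * h(c, c, a), g(c, a, c) * c * a * a, g(g(c, a, c * e), c * a * c * a, h(c, c, c)))), a, c), c, c)
  Descend into:  ((h(a * (a * h(c, c, a)), h(h(a, a, a), (a * a) * a, c), c) * a) * g(((a * a) * (c * a)) * a, a * g(c, c, c) * c * a, h(a * (a * c) * a, h(c, a, c), a * (e * a) * c * a))) * (a * h(g(c, c, a) * h(c, c, a), g(c, a, c) * c * a * a, g(g(c, a, c * e), c * a * c * a, h(c, c, c))))
  Flatten:  h(a * (a * h(c, c, a)), h(h(a, a, a), (a * a) * a, c), c) * a * g(((a * a) * (c * a)) * a, a * g(c, c, c) * c * a, h(a * (a * c) * a, h(c, a, c), a * (e * a) * c * a)) * a * h(g(c, c, a) * h(c, c, a), g(c, a, c) * c * a * a, g(g(c, a, c * e), c * a * c * a, h(c, c, c)))
  Simplify inside:  h(a * (a * h(c, c, a)), h(h(a, a, a), (a * a) * a, c), c)  →  h(a * a * h(c, c, a), h(h(a, a, a), a * a * a, c), c)
  Simplify inside:  g(((a * a) * (c * a)) * a, a * g(c, c, c) * c * a, h(a * (a * c) * a, h(c, a, c), a * (e * a) * c * a))  →  g(a * a * a * a * c, a * a * c * g(c, c, c), h(a * a * a * c, h(c, a, c), a * a * a * c))
  Simplify inside:  h(g(c, c, a) * h(c, c, a), g(c, a, c) * c * a * a, g(g(c, a, c * e), c * a * c * a, h(c, c, c)))  →  h(g(c, c, a) * h(c, c, a), a * a * c * g(c, a, c), g(g(c, a, c), a * a * c * c, h(c, c, c)))
  Sort arguments:  a * a * g(a * a * a * a * c, a * a * c * g(c, c, c), h(a * a * a * c, h(c, a, c), a * a * a * c)) * h(a * a * h(c, c, a), h(h(a, a, a), a * a * a, c), c) * h(g(c, c, a) * h(c, c, a), a * a * c * g(c, a, c), g(g(c, a, c), a * a * c * c, h(c, c, c)))
  Reassemble:  g(g(a * a * g(a * a * a * a * c, a * a * c * g(c, c, c), h(a * a * a * c, h(c, a, c), a * a * a * c)) * h(a * a * h(c, c, a), h(h(a, a, a), a * a * a, c), c) * h(g(c, c, a) * h(c, c, a), a * a * c * g(c, a, c), g(g(c, a, c), a * a * c * c, h(c, c, c))), a, c), c, c)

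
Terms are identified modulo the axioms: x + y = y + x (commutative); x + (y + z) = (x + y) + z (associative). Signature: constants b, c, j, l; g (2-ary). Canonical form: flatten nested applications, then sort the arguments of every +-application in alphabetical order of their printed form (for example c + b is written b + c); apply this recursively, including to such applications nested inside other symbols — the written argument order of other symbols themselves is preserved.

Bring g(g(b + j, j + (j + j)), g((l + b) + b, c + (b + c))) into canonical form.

Answer: g(g(b + j, j + j + j), g(b + b + l, b + c + c))

Derivation:
Descend into:  c + (b + c)
Un-nest:  c + b + c
Sort:  b + c + c
Put back:  g(g(b + j, j + j + j), g(b + b + l, b + c + c))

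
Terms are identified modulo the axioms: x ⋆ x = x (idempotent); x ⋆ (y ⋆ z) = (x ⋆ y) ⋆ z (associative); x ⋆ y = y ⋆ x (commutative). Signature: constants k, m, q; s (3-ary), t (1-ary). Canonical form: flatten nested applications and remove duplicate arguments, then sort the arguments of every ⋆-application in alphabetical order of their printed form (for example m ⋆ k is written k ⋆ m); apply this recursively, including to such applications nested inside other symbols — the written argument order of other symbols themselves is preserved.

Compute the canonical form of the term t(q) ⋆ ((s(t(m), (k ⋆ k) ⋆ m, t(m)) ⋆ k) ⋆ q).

Answer: k ⋆ q ⋆ s(t(m), k ⋆ m, t(m)) ⋆ t(q)

Derivation:
Merge nested applications:  t(q) ⋆ s(t(m), (k ⋆ k) ⋆ m, t(m)) ⋆ k ⋆ q
Simplify inside:  s(t(m), (k ⋆ k) ⋆ m, t(m))  →  s(t(m), k ⋆ m, t(m))
Sort:  k ⋆ q ⋆ s(t(m), k ⋆ m, t(m)) ⋆ t(q)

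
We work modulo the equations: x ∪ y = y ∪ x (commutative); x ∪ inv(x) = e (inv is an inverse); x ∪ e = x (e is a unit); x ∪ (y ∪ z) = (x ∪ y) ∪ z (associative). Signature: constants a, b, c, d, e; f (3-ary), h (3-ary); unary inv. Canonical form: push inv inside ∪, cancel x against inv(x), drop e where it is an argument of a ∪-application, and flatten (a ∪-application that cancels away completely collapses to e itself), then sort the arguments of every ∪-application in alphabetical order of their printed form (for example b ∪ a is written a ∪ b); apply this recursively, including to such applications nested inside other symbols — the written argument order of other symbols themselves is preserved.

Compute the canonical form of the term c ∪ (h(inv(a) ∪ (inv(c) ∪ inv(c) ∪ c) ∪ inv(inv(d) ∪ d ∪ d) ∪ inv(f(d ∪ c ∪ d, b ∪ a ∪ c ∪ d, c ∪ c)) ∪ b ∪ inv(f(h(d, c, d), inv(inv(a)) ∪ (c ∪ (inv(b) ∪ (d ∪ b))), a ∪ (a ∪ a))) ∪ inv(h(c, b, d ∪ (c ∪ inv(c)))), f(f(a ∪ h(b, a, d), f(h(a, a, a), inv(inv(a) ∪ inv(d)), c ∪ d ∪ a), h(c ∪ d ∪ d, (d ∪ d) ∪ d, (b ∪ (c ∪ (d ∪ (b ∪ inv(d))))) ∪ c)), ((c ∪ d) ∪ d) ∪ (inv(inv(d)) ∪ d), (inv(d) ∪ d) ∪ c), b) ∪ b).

Answer: b ∪ c ∪ h(b ∪ inv(a) ∪ inv(c) ∪ inv(d) ∪ inv(f(c ∪ d ∪ d, a ∪ b ∪ c ∪ d, c ∪ c)) ∪ inv(f(h(d, c, d), a ∪ c ∪ d, a ∪ a ∪ a)) ∪ inv(h(c, b, d)), f(f(a ∪ h(b, a, d), f(h(a, a, a), a ∪ d, a ∪ c ∪ d), h(c ∪ d ∪ d, d ∪ d ∪ d, b ∪ b ∪ c ∪ c)), c ∪ d ∪ d ∪ d ∪ d, c), b)

Derivation:
Push inv inside:  distribute inv over ∪ and collapse double inv
Collect:  c ∪ h(b ∪ inv(a) ∪ inv(c) ∪ inv(d) ∪ inv(f(c ∪ d ∪ d, a ∪ b ∪ c ∪ d, c ∪ c)) ∪ inv(f(h(d, c, d), a ∪ c ∪ d, a ∪ a ∪ a)) ∪ inv(h(c, b, d)), f(f(a ∪ h(b, a, d), f(h(a, a, a), a ∪ d, a ∪ c ∪ d), h(c ∪ d ∪ d, d ∪ d ∪ d, b ∪ b ∪ c ∪ c)), c ∪ d ∪ d ∪ d ∪ d, c), b) ∪ b
Sort:  b ∪ c ∪ h(b ∪ inv(a) ∪ inv(c) ∪ inv(d) ∪ inv(f(c ∪ d ∪ d, a ∪ b ∪ c ∪ d, c ∪ c)) ∪ inv(f(h(d, c, d), a ∪ c ∪ d, a ∪ a ∪ a)) ∪ inv(h(c, b, d)), f(f(a ∪ h(b, a, d), f(h(a, a, a), a ∪ d, a ∪ c ∪ d), h(c ∪ d ∪ d, d ∪ d ∪ d, b ∪ b ∪ c ∪ c)), c ∪ d ∪ d ∪ d ∪ d, c), b)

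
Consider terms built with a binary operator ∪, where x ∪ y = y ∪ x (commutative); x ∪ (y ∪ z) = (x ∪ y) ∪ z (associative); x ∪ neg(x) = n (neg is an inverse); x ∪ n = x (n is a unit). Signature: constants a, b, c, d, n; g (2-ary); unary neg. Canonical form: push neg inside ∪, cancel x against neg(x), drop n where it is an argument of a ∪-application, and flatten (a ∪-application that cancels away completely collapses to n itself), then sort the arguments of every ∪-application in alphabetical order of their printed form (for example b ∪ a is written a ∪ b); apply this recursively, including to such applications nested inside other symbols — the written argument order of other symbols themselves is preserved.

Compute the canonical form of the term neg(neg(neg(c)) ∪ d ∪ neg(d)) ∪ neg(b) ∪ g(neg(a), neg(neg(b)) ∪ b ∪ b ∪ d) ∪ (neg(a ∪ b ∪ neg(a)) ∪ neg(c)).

Push neg inside:  distribute neg over ∪ and collapse double neg
Cancel inverse pairs:  d cancels; a cancels
Collect:  neg(c) ∪ neg(c) ∪ neg(b) ∪ neg(b) ∪ g(neg(a), b ∪ b ∪ b ∪ d)
Sort:  g(neg(a), b ∪ b ∪ b ∪ d) ∪ neg(b) ∪ neg(b) ∪ neg(c) ∪ neg(c)

Answer: g(neg(a), b ∪ b ∪ b ∪ d) ∪ neg(b) ∪ neg(b) ∪ neg(c) ∪ neg(c)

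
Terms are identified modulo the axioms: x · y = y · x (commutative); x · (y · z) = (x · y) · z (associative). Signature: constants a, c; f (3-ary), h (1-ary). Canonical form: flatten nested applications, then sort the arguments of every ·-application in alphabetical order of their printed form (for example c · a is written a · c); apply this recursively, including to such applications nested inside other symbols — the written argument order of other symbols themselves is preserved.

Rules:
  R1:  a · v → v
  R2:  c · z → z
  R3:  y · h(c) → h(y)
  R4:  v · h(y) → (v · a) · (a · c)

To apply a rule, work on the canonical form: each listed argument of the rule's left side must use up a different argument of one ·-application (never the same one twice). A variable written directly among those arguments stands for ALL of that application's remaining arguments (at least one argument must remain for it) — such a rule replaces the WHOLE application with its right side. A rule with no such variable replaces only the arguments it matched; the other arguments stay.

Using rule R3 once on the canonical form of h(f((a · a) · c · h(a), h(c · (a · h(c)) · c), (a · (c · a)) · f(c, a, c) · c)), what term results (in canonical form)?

Answer: h(f(a · a · c · h(a), h(h(a · c · c)), a · a · c · c · f(c, a, c)))

Derivation:
Canonical form:  h(f(a · a · c · h(a), h(a · c · c · h(c)), a · a · c · c · f(c, a, c)))
R3 matches:  uses h(c);  y := a · c · c
Every leftover argument binds to the variable; the entire application is replaced.
Giving:  h(f(a · a · c · h(a), h(h(a · c · c)), a · a · c · c · f(c, a, c)))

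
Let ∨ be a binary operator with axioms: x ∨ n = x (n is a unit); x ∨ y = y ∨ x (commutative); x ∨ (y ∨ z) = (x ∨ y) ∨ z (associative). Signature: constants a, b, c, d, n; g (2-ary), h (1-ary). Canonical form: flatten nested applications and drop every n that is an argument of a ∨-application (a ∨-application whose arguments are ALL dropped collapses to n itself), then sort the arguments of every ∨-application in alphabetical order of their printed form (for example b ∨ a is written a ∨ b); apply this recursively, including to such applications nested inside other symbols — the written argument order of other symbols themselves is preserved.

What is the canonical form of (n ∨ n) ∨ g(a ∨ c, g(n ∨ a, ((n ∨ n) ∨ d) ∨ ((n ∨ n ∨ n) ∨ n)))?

Answer: g(a ∨ c, g(a, d))

Derivation:
Un-nest:  n ∨ n ∨ g(a ∨ c, g(n ∨ a, ((n ∨ n) ∨ d) ∨ ((n ∨ n ∨ n) ∨ n)))
Simplify inside:  g(a ∨ c, g(n ∨ a, ((n ∨ n) ∨ d) ∨ ((n ∨ n ∨ n) ∨ n)))  →  g(a ∨ c, g(a, d))
Units out:  drop n (×2)
Order the arguments:  g(a ∨ c, g(a, d))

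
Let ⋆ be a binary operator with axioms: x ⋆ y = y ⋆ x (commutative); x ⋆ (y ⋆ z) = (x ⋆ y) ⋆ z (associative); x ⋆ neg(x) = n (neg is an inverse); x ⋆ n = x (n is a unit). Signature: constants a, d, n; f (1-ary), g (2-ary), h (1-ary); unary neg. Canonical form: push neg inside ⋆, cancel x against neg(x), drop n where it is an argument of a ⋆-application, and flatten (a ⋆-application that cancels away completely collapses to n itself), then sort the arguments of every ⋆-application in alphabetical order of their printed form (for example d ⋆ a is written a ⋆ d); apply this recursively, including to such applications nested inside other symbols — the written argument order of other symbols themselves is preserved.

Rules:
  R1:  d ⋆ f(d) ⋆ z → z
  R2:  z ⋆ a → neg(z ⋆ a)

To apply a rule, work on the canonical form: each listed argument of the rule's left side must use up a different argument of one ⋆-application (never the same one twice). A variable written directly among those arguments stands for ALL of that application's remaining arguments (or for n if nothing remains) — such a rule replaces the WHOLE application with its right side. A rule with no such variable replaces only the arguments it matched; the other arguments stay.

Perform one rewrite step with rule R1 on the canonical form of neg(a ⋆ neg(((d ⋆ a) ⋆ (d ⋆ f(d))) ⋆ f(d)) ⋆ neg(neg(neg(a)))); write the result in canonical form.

Canonical form:  a ⋆ d ⋆ d ⋆ f(d) ⋆ f(d)
Match R1:  consume d, f(d);  z := a ⋆ d ⋆ f(d)
The variable takes the whole remainder — replace the entire application.
Giving:  a ⋆ d ⋆ f(d)

Answer: a ⋆ d ⋆ f(d)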